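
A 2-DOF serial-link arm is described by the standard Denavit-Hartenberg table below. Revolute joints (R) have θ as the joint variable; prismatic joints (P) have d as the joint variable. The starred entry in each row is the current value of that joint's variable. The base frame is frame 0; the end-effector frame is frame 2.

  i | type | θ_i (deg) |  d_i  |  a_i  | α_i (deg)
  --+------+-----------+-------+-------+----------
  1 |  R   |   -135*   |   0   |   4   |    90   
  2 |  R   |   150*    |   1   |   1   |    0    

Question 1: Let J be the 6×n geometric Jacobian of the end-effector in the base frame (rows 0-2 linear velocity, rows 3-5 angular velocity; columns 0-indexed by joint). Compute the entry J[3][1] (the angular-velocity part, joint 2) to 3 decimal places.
axis z_1 = (-0.7071,0.7071,0.0000); lever o_n−o_1 = (-0.0947,1.3195,0.5000)
cross product → J_v[:, 1] = (0.3536,0.3536,-0.8660)
J_ω[:, 1] = z_1
entry J[3][1] = -0.7071

-0.707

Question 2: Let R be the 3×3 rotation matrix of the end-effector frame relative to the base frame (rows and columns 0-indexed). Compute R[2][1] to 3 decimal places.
-0.866

End-effector y-axis (col 1 of R) = (0.3536,0.3536,-0.8660)
R[2][1] = -0.8660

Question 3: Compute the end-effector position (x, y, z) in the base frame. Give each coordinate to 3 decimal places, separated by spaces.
after link 1: o_1 = (-2.8284, -2.8284, 0.0000)
after link 2: o_2 = (-2.9232, -1.5089, 0.5000)

-2.923 -1.509 0.500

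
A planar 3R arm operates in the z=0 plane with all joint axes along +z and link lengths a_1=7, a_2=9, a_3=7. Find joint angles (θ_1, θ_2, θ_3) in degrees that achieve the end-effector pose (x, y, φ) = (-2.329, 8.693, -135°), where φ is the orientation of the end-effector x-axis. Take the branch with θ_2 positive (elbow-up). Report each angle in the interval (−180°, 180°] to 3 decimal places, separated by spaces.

wrist centre = target − a_3·(cos φ, sin φ) = (2.6207, 13.6427)
cos θ_2 = (192.9929−7²−9²)/(2·7·9) = 0.4999; θ_2 = 60.0037° (elbow-up)
β = atan2(13.6427,2.6207) = 79.1260°; ψ = atan2(7.7945,11.4995) = 34.1300°
θ_1 = β − ψ = 44.9961°
θ_3 = φ − θ_1 − θ_2 = 120.0002° (wrapped to (-180°,180°])

44.996 60.004 120.000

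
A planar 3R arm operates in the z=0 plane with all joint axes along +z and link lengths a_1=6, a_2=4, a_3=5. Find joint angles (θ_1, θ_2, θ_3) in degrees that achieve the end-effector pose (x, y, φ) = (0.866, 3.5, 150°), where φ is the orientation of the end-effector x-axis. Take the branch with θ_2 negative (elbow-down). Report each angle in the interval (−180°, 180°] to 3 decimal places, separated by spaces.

wrist centre = target − a_3·(cos φ, sin φ) = (5.1961, 1.0000)
cos θ_2 = (27.9997−6²−4²)/(2·6·4) = -0.5000; θ_2 = -120.0004° (elbow-down)
β = atan2(1.0000,5.1961) = 10.8934°; ψ = atan2(-3.4641,4.0000) = -40.8934°
θ_1 = β − ψ = 51.7869°
θ_3 = φ − θ_1 − θ_2 = -141.7865° (wrapped to (-180°,180°])

51.787 -120.000 -141.787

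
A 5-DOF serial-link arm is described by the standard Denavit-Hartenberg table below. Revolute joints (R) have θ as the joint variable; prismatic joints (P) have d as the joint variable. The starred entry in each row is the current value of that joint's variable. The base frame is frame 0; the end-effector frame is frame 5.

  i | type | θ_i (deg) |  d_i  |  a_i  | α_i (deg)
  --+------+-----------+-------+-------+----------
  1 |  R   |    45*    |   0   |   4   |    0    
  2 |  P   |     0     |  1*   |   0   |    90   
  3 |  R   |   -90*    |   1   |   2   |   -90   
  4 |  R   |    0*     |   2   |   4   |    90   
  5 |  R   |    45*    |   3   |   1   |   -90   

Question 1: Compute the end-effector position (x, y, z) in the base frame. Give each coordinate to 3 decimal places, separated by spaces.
7.571 1.914 -5.707

after link 1: o_1 = (2.8284, 2.8284, 0.0000)
after link 2: o_2 = (2.8284, 2.8284, 1.0000)
after link 3: o_3 = (3.5355, 2.1213, -1.0000)
after link 4: o_4 = (4.9497, 3.5355, -5.0000)
after link 5: o_5 = (7.5711, 1.9142, -5.7071)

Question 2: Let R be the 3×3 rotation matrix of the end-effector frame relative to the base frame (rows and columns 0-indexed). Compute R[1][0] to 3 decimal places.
End-effector x-axis (col 0 of R) = (0.5000,0.5000,-0.7071)
R[1][0] = 0.5000

0.500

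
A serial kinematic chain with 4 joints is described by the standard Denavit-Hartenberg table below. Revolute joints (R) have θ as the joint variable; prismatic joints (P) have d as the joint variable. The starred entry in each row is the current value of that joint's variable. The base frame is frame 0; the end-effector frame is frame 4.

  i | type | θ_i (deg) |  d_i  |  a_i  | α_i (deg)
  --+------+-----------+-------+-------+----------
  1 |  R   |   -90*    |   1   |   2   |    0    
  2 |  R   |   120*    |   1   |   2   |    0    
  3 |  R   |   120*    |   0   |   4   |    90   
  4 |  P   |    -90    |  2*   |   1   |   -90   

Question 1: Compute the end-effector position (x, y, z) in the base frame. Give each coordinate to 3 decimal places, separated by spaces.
after link 1: o_1 = (0.0000, -2.0000, 1.0000)
after link 2: o_2 = (1.7321, -1.0000, 2.0000)
after link 3: o_3 = (-1.7321, 1.0000, 2.0000)
after link 4: o_4 = (-0.7321, 2.7321, 1.0000)

-0.732 2.732 1.000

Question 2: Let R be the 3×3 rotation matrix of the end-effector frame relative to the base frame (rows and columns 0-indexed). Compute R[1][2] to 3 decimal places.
End-effector z-axis (col 2 of R) = (-0.8660,0.5000,0.0000)
R[1][2] = 0.5000

0.500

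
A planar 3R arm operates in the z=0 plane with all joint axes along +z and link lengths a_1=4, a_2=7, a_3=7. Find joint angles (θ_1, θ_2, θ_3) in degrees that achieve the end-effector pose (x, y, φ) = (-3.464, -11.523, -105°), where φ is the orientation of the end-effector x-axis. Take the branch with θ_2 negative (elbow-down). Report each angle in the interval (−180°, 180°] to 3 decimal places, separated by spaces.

wrist centre = target − a_3·(cos φ, sin φ) = (-1.6523, -4.7615)
cos θ_2 = (25.4021−4²−7²)/(2·4·7) = -0.7071; θ_2 = -135.0000° (elbow-down)
β = atan2(-4.7615,-1.6523) = -109.1370°; ψ = atan2(-4.9498,-0.9497) = -100.8617°
θ_1 = β − ψ = -8.2753°
θ_3 = φ − θ_1 − θ_2 = 38.2752° (wrapped to (-180°,180°])

-8.275 -135.000 38.275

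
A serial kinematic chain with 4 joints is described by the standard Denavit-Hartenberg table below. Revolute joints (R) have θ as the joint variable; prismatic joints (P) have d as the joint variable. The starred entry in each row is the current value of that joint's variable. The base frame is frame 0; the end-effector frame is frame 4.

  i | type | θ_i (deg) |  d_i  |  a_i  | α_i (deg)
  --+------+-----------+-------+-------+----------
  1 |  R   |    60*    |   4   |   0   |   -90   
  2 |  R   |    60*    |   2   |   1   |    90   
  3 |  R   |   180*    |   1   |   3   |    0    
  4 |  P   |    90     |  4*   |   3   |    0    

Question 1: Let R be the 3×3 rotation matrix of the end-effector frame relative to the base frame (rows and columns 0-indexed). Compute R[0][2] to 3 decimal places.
End-effector z-axis (col 2 of R) = (0.4330,0.7500,0.5000)
R[0][2] = 0.4330

0.433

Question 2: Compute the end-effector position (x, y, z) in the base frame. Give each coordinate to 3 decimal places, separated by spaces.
2.531 2.384 8.232

after link 1: o_1 = (0.0000, 0.0000, 4.0000)
after link 2: o_2 = (-1.4821, 1.4330, 3.1340)
after link 3: o_3 = (-1.7990, 0.8840, 6.2321)
after link 4: o_4 = (2.5311, 2.3840, 8.2321)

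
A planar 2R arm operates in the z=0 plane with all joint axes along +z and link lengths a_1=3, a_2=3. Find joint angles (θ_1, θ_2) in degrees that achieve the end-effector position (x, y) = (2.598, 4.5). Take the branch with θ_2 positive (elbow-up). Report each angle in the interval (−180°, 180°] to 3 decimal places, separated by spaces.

cos θ_2 = (26.9996−3²−3²)/(2·3·3) = 0.5000; θ_2 = 60.0015° (elbow-up)
β = atan2(4.5000,2.5980) = 60.0007°; ψ = atan2(2.5981,4.4999) = 30.0007°
θ_1 = β − ψ = 30.0000°

30.000 60.001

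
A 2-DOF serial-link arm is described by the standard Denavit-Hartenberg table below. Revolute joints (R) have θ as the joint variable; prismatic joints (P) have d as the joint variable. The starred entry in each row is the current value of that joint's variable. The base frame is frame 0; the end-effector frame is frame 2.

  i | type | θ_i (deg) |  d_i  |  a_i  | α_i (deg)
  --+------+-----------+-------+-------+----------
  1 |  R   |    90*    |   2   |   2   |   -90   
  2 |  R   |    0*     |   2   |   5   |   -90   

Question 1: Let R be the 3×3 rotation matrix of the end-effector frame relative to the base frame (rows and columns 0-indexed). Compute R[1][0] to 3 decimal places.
1.000

End-effector x-axis (col 0 of R) = (0.0000,1.0000,0.0000)
R[1][0] = 1.0000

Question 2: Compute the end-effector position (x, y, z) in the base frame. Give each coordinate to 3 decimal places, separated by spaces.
after link 1: o_1 = (0.0000, 2.0000, 2.0000)
after link 2: o_2 = (-2.0000, 7.0000, 2.0000)

-2.000 7.000 2.000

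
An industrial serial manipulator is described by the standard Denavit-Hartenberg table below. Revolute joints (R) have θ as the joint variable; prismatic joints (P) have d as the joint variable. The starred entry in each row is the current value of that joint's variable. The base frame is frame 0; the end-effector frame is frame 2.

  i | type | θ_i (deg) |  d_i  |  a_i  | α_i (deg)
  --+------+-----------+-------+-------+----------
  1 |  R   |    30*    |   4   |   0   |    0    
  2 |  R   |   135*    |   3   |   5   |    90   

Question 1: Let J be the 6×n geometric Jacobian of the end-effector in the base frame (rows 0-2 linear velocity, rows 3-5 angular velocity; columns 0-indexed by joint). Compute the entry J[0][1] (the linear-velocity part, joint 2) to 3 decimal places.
axis z_1 = (0.0000,0.0000,1.0000); lever o_n−o_1 = (-4.8296,1.2941,3.0000)
cross product → J_v[:, 1] = (-1.2941,-4.8296,0.0000)
J_ω[:, 1] = z_1
entry J[0][1] = -1.2941

-1.294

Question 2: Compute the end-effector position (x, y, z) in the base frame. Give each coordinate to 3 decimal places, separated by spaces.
-4.830 1.294 7.000

after link 1: o_1 = (0.0000, 0.0000, 4.0000)
after link 2: o_2 = (-4.8296, 1.2941, 7.0000)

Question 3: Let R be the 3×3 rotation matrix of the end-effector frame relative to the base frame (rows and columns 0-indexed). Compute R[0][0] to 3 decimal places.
-0.966

End-effector x-axis (col 0 of R) = (-0.9659,0.2588,0.0000)
R[0][0] = -0.9659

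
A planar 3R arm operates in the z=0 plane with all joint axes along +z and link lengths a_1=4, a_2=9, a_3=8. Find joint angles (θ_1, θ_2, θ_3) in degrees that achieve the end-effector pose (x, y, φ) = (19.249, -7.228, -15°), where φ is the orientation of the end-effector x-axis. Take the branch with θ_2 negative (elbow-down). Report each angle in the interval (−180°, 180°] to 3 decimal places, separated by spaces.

wrist centre = target − a_3·(cos φ, sin φ) = (11.5216, -5.1574)
cos θ_2 = (159.3464−4²−9²)/(2·4·9) = 0.8659; θ_2 = -30.0119° (elbow-down)
β = atan2(-5.1574,11.5216) = -24.1149°; ψ = atan2(-4.5016,11.7933) = -20.8923°
θ_1 = β − ψ = -3.2225°
θ_3 = φ − θ_1 − θ_2 = 18.2344° (wrapped to (-180°,180°])

-3.223 -30.012 18.234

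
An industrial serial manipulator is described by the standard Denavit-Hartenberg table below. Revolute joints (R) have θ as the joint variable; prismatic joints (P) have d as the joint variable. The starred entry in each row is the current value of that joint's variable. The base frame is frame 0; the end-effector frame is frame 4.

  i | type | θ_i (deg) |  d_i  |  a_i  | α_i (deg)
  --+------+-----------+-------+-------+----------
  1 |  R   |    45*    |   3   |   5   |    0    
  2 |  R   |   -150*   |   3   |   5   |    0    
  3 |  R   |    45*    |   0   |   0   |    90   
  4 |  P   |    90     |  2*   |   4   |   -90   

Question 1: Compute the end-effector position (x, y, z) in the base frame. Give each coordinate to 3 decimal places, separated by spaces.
0.509 -2.294 10.000

after link 1: o_1 = (3.5355, 3.5355, 3.0000)
after link 2: o_2 = (2.2414, -1.2941, 6.0000)
after link 3: o_3 = (2.2414, -1.2941, 6.0000)
after link 4: o_4 = (0.5094, -2.2941, 10.0000)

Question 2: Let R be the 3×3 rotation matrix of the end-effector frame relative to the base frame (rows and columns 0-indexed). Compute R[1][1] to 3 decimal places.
0.500

End-effector y-axis (col 1 of R) = (0.8660,0.5000,-0.0000)
R[1][1] = 0.5000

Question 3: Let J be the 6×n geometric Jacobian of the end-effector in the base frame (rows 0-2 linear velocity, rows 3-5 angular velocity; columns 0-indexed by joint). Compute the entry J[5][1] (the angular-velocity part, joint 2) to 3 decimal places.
1.000

axis z_1 = (0.0000,0.0000,1.0000); lever o_n−o_1 = (-3.0261,-5.8296,7.0000)
cross product → J_v[:, 1] = (5.8296,-3.0261,0.0000)
J_ω[:, 1] = z_1
entry J[5][1] = 1.0000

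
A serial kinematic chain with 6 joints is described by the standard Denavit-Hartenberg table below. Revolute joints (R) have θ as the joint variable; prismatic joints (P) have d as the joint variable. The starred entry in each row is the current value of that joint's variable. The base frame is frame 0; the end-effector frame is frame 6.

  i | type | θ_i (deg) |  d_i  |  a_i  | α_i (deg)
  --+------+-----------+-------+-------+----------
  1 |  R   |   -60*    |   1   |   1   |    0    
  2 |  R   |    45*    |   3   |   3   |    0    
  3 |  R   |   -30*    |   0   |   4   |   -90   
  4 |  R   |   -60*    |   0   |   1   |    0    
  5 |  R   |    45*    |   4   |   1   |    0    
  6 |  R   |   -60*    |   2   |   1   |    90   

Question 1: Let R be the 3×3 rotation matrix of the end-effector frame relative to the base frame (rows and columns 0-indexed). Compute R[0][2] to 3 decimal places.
-0.683

End-effector z-axis (col 2 of R) = (-0.6830,0.6830,0.2588)
R[0][2] = -0.6830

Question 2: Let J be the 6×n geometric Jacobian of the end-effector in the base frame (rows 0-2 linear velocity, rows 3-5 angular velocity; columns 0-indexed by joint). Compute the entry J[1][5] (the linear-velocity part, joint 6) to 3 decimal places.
axis z_5 = (0.7071,0.7071,0.0000); lever o_n−o_5 = (1.5972,1.2312,0.9659)
cross product → J_v[:, 5] = (0.6830,-0.6830,-0.2588)
J_ω[:, 5] = z_5
entry J[1][5] = -0.6830

-0.683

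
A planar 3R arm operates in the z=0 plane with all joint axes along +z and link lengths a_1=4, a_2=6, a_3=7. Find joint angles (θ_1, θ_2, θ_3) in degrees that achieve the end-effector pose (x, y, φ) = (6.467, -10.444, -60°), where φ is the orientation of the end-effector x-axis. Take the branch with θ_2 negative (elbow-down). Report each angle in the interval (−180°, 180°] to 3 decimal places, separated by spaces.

wrist centre = target − a_3·(cos φ, sin φ) = (2.9670, -4.3818)
cos θ_2 = (28.0035−4²−6²)/(2·4·6) = -0.4999; θ_2 = -119.9952° (elbow-down)
β = atan2(-4.3818,2.9670) = -55.8975°; ψ = atan2(-5.1964,1.0004) = -79.1025°
θ_1 = β − ψ = 23.2051°
θ_3 = φ − θ_1 − θ_2 = 36.7902° (wrapped to (-180°,180°])

23.205 -119.995 36.790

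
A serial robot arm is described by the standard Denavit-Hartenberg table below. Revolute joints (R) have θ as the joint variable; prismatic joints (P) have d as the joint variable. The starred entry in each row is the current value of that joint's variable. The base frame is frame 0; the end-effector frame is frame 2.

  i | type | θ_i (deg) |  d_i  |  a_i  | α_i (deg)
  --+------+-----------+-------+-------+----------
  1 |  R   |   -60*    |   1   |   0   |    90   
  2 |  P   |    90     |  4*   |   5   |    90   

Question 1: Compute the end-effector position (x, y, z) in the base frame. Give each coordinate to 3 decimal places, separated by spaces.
after link 1: o_1 = (0.0000, 0.0000, 1.0000)
after link 2: o_2 = (-3.4641, -2.0000, 6.0000)

-3.464 -2.000 6.000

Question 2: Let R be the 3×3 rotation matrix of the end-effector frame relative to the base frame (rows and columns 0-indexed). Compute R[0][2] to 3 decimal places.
End-effector z-axis (col 2 of R) = (0.5000,-0.8660,-0.0000)
R[0][2] = 0.5000

0.500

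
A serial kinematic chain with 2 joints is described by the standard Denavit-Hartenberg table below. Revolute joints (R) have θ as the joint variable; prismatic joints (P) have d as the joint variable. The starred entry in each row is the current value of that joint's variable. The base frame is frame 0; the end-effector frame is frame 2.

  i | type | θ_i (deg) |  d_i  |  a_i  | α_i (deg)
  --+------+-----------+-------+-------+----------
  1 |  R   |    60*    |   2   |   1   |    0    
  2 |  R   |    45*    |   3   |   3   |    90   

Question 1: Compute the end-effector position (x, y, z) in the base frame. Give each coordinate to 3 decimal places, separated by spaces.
after link 1: o_1 = (0.5000, 0.8660, 2.0000)
after link 2: o_2 = (-0.2765, 3.7638, 5.0000)

-0.276 3.764 5.000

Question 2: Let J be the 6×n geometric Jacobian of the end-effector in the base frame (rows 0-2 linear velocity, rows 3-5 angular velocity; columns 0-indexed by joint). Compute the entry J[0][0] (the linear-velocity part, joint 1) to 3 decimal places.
-3.764

axis z_0 = ẑ; lever o_n−o_0 = (-0.2765,3.7638,5.0000)
cross product → J_v[:, 0] = (-3.7638,-0.2765,0.0000)
J_ω[:, 0] = z_0
entry J[0][0] = -3.7638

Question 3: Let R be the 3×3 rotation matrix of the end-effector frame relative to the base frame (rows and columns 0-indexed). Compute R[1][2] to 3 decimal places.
0.259

End-effector z-axis (col 2 of R) = (0.9659,0.2588,0.0000)
R[1][2] = 0.2588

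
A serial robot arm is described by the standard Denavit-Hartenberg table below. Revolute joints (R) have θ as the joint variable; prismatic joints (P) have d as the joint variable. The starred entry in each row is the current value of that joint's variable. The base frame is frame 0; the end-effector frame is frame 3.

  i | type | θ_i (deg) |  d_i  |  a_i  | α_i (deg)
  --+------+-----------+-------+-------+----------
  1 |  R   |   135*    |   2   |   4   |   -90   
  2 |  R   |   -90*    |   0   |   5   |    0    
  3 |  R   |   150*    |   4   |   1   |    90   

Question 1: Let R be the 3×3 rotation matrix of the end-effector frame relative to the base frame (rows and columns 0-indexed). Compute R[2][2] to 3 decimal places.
0.500

End-effector z-axis (col 2 of R) = (-0.6124,0.6124,0.5000)
R[2][2] = 0.5000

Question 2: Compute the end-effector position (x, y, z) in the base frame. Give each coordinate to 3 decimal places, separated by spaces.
-6.010 0.354 6.134

after link 1: o_1 = (-2.8284, 2.8284, 2.0000)
after link 2: o_2 = (-2.8284, 2.8284, 7.0000)
after link 3: o_3 = (-6.0104, 0.3536, 6.1340)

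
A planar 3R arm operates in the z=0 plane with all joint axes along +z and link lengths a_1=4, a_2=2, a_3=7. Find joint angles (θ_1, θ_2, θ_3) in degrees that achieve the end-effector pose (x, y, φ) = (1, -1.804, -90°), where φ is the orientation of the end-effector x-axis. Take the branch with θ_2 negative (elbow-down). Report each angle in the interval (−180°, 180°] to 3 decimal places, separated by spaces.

98.215 -60.007 -128.208

wrist centre = target − a_3·(cos φ, sin φ) = (1.0000, 5.1960)
cos θ_2 = (27.9984−4²−2²)/(2·4·2) = 0.4999; θ_2 = -60.0065° (elbow-down)
β = atan2(5.1960,1.0000) = 79.1063°; ψ = atan2(-1.7322,4.9998) = -19.1085°
θ_1 = β − ψ = 98.2148°
θ_3 = φ − θ_1 − θ_2 = -128.2082° (wrapped to (-180°,180°])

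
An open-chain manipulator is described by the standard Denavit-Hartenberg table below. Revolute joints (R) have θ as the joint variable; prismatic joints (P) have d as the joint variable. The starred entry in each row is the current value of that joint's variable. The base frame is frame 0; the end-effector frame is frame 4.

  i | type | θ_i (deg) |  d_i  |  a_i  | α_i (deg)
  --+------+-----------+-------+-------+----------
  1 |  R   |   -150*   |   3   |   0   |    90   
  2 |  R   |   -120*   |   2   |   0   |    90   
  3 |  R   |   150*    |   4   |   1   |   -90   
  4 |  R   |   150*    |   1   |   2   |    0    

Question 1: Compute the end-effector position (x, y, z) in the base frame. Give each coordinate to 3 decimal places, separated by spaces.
after link 1: o_1 = (0.0000, 0.0000, 3.0000)
after link 2: o_2 = (-1.0000, 1.7321, 3.0000)
after link 3: o_3 = (1.3750, 3.6806, 5.7500)
after link 4: o_4 = (1.9240, 1.9976, 4.3840)

1.924 1.998 4.384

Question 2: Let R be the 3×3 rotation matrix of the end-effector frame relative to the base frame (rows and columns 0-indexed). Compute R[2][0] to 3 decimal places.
-0.900

End-effector x-axis (col 0 of R) = (0.1663,-0.4040,-0.8995)
R[2][0] = -0.8995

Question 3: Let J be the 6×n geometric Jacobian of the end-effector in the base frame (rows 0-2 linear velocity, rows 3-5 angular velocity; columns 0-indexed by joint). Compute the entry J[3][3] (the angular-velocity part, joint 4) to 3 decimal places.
axis z_3 = (0.2165,-0.8750,0.4330); lever o_n−o_3 = (0.5490,-1.6830,-1.3660)
cross product → J_v[:, 3] = (1.9240,0.5335,0.1160)
J_ω[:, 3] = z_3
entry J[3][3] = 0.2165

0.217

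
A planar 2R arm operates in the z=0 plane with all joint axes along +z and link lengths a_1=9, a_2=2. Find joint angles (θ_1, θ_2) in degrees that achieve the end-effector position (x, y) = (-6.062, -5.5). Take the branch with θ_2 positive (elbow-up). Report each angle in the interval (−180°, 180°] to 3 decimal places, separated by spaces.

cos θ_2 = (66.9978−9²−2²)/(2·9·2) = -0.5001; θ_2 = 120.0040° (elbow-up)
β = atan2(-5.5000,-6.0620) = -137.7828°; ψ = atan2(1.7320,7.9999) = 12.2161°
θ_1 = β − ψ = -149.9989°

-149.999 120.004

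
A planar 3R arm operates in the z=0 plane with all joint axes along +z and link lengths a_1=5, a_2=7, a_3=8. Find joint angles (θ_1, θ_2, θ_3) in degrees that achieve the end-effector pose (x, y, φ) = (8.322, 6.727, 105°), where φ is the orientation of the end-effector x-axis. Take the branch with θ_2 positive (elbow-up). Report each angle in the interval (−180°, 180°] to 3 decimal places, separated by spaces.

wrist centre = target − a_3·(cos φ, sin φ) = (10.3926, -1.0004)
cos θ_2 = (109.0060−5²−7²)/(2·5·7) = 0.5001; θ_2 = 59.9944° (elbow-up)
β = atan2(-1.0004,10.3926) = -5.4985°; ψ = atan2(6.0618,8.5006) = 35.4929°
θ_1 = β − ψ = -40.9914°
θ_3 = φ − θ_1 − θ_2 = 85.9970° (wrapped to (-180°,180°])

-40.991 59.994 85.997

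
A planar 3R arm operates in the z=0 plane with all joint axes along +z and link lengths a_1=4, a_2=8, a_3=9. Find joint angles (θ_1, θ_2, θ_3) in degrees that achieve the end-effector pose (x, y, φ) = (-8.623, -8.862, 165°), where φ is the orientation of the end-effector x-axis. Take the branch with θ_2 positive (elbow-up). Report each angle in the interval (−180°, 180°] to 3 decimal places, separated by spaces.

-120.004 45.004 -120.000

wrist centre = target − a_3·(cos φ, sin φ) = (0.0703, -11.1914)
cos θ_2 = (125.2517−4²−8²)/(2·4·8) = 0.7071; θ_2 = 45.0039° (elbow-up)
β = atan2(-11.1914,0.0703) = -89.6399°; ψ = atan2(5.6572,9.6565) = 30.3639°
θ_1 = β − ψ = -120.0038°
θ_3 = φ − θ_1 − θ_2 = -120.0001° (wrapped to (-180°,180°])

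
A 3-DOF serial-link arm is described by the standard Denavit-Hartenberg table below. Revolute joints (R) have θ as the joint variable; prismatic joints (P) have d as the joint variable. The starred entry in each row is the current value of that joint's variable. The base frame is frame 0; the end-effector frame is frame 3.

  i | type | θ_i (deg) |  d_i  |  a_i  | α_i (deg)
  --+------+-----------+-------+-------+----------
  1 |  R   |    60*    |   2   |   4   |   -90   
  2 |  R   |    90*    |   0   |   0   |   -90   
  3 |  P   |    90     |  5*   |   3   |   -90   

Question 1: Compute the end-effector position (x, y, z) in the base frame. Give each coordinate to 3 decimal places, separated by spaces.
after link 1: o_1 = (2.0000, 3.4641, 2.0000)
after link 2: o_2 = (2.0000, 3.4641, 2.0000)
after link 3: o_3 = (2.0981, -2.3660, 2.0000)

2.098 -2.366 2.000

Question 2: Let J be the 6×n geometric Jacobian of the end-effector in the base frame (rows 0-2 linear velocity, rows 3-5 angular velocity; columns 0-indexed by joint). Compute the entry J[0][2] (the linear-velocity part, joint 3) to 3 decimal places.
prismatic axis z_2 = (-0.5000,-0.8660,-0.0000)
J_v[:, 2] = z_2; J_ω[:, 2] = (0,0,0)
entry J[0][2] = -0.5000

-0.500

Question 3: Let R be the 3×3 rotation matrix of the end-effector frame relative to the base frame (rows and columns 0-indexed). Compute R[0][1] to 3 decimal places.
End-effector y-axis (col 1 of R) = (0.5000,0.8660,0.0000)
R[0][1] = 0.5000

0.500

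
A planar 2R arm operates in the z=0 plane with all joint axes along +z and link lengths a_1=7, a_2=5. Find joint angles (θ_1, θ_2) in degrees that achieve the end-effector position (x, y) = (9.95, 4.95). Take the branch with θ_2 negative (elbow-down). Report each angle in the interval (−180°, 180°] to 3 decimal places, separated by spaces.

44.997 -44.991

cos θ_2 = (123.5050−7²−5²)/(2·7·5) = 0.7072; θ_2 = -44.9913° (elbow-down)
β = atan2(4.9500,9.9500) = 26.4498°; ψ = atan2(-3.5350,10.5361) = -18.5473°
θ_1 = β − ψ = 44.9971°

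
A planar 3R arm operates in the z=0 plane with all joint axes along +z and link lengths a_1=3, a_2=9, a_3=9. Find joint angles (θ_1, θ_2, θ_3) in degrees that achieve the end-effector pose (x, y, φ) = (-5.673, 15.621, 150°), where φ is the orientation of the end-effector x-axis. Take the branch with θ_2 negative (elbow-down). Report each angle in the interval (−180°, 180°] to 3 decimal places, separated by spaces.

wrist centre = target − a_3·(cos φ, sin φ) = (2.1212, 11.1210)
cos θ_2 = (128.1763−3²−9²)/(2·3·9) = 0.7070; θ_2 = -45.0113° (elbow-down)
β = atan2(11.1210,2.1212) = 79.2011°; ψ = atan2(-6.3652,9.3627) = -34.2097°
θ_1 = β − ψ = 113.4108°
θ_3 = φ − θ_1 − θ_2 = 81.6005° (wrapped to (-180°,180°])

113.411 -45.011 81.600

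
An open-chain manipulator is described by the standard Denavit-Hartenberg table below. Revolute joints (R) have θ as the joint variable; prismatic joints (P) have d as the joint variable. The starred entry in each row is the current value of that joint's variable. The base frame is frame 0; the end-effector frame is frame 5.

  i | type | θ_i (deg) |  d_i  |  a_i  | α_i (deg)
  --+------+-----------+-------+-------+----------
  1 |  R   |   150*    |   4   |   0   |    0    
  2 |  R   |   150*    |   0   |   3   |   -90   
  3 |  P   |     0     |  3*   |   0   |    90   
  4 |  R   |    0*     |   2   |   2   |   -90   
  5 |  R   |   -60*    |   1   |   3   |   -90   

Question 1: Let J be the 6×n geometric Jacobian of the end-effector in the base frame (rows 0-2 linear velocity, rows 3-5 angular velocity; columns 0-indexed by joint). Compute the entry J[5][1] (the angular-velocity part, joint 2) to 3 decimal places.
axis z_1 = (0.0000,0.0000,1.0000); lever o_n−o_1 = (6.7141,-3.6292,4.5981)
cross product → J_v[:, 1] = (3.6292,6.7141,-0.0000)
J_ω[:, 1] = z_1
entry J[5][1] = 1.0000

1.000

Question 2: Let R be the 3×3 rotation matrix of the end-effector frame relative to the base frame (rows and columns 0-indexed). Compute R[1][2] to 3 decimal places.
End-effector z-axis (col 2 of R) = (0.4330,-0.7500,-0.5000)
R[1][2] = -0.7500

-0.750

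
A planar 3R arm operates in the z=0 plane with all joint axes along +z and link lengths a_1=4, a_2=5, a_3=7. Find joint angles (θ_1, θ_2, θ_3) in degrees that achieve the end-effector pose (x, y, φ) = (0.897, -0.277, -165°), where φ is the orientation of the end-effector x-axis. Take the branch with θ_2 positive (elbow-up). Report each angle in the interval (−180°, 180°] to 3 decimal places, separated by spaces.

wrist centre = target − a_3·(cos φ, sin φ) = (7.6585, 1.5347)
cos θ_2 = (61.0077−4²−5²)/(2·4·5) = 0.5002; θ_2 = 59.9872° (elbow-up)
β = atan2(1.5347,7.6585) = 11.3318°; ψ = atan2(4.3296,6.5010) = 33.6632°
θ_1 = β − ψ = -22.3314°
θ_3 = φ − θ_1 − θ_2 = 157.3442° (wrapped to (-180°,180°])

-22.331 59.987 157.344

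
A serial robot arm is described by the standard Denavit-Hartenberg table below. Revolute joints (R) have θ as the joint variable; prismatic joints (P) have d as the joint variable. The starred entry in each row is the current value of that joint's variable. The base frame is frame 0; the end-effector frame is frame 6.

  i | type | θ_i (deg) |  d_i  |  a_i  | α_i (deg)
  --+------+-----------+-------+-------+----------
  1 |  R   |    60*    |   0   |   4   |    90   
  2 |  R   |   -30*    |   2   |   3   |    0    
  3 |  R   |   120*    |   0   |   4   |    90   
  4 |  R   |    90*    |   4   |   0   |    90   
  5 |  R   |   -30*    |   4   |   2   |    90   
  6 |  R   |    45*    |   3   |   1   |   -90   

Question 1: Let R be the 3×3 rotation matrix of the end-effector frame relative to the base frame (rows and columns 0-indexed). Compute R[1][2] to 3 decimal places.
End-effector z-axis (col 2 of R) = (-0.3536,0.6124,0.7071)
R[1][2] = 0.6124

0.612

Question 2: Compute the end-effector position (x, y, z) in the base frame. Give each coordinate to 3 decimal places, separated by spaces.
5.787 4.334 7.207

after link 1: o_1 = (2.0000, 3.4641, 0.0000)
after link 2: o_2 = (5.0311, 4.7141, -1.5000)
after link 3: o_3 = (5.0311, 4.7141, 2.5000)
after link 4: o_4 = (7.0311, 8.1782, 2.5000)
after link 5: o_5 = (8.0311, 6.4462, 6.5000)
after link 6: o_6 = (5.7866, 4.3338, 7.2071)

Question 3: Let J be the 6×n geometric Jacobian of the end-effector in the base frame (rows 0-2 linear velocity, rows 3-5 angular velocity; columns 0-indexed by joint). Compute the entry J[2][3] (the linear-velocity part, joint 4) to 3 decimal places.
-0.844

axis z_3 = (0.5000,0.8660,-0.0000); lever o_n−o_3 = (0.7555,-0.3803,4.7071)
cross product → J_v[:, 3] = (4.0765,-2.3536,-0.8444)
J_ω[:, 3] = z_3
entry J[2][3] = -0.8444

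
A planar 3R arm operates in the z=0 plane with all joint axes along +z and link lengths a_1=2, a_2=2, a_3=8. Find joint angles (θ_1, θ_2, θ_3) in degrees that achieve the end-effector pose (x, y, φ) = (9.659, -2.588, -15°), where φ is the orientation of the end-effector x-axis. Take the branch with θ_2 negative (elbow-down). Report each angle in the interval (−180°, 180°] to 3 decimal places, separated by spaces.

wrist centre = target − a_3·(cos φ, sin φ) = (1.9316, -0.5174)
cos θ_2 = (3.9988−2²−2²)/(2·2·2) = -0.5001; θ_2 = -120.0099° (elbow-down)
β = atan2(-0.5174,1.9316) = -14.9966°; ψ = atan2(-1.7319,0.9997) = -60.0049°
θ_1 = β − ψ = 45.0083°
θ_3 = φ − θ_1 − θ_2 = 60.0016° (wrapped to (-180°,180°])

45.008 -120.010 60.002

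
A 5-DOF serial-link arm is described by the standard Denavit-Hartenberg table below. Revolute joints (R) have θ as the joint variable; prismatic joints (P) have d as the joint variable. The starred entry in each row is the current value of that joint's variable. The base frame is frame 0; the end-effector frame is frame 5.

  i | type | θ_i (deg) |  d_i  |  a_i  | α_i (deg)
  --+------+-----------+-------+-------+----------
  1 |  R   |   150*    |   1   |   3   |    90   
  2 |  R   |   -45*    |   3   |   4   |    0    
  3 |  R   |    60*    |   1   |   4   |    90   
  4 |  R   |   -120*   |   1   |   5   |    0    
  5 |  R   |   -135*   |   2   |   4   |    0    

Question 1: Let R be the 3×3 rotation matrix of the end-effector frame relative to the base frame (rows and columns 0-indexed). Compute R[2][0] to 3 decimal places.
End-effector x-axis (col 0 of R) = (0.6995,0.7115,-0.0670)
R[2][0] = -0.0670

-0.067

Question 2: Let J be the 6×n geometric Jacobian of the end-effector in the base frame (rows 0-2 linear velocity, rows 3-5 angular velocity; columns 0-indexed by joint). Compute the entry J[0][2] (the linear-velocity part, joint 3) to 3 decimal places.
-2.405

axis z_2 = (0.5000,0.8660,0.0000); lever o_n−o_2 = (-0.7944,1.0748,-2.7775)
cross product → J_v[:, 2] = (-2.4054,1.3887,1.2253)
J_ω[:, 2] = z_2
entry J[0][2] = -2.4054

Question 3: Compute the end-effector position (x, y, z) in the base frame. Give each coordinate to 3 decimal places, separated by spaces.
-4.342 6.587 -4.606

after link 1: o_1 = (-2.5981, 1.5000, 1.0000)
after link 2: o_2 = (-3.5476, 5.5123, -1.8284)
after link 3: o_3 = (-6.3936, 8.3102, -0.7932)
after link 4: o_4 = (-6.6915, 3.4822, -2.4061)
after link 5: o_5 = (-4.3420, 6.5871, -4.6059)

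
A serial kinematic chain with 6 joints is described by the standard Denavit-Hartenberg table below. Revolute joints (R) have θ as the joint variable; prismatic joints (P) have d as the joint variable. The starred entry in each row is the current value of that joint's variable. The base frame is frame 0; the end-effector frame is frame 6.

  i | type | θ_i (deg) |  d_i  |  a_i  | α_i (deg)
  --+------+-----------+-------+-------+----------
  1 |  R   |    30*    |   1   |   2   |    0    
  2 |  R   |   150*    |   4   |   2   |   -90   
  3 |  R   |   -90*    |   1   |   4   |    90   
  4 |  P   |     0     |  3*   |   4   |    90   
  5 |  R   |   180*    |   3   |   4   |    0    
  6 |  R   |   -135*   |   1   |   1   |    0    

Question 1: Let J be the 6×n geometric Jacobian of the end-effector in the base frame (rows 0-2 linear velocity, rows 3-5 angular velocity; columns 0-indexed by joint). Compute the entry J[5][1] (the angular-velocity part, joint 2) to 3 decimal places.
axis z_1 = (0.0000,0.0000,1.0000); lever o_n−o_1 = (1.7071,3.0000,8.7071)
cross product → J_v[:, 1] = (-3.0000,1.7071,0.0000)
J_ω[:, 1] = z_1
entry J[5][1] = 1.0000

1.000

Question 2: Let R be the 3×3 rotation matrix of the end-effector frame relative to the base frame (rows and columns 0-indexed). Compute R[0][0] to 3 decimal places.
0.707

End-effector x-axis (col 0 of R) = (0.7071,-0.0000,0.7071)
R[0][0] = 0.7071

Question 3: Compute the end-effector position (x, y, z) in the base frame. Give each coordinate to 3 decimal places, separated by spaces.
after link 1: o_1 = (1.7321, 1.0000, 1.0000)
after link 2: o_2 = (-0.2679, 1.0000, 5.0000)
after link 3: o_3 = (-0.2679, 0.0000, 9.0000)
after link 4: o_4 = (2.7321, 0.0000, 13.0000)
after link 5: o_5 = (2.7321, 3.0000, 9.0000)
after link 6: o_6 = (3.4392, 4.0000, 9.7071)

3.439 4.000 9.707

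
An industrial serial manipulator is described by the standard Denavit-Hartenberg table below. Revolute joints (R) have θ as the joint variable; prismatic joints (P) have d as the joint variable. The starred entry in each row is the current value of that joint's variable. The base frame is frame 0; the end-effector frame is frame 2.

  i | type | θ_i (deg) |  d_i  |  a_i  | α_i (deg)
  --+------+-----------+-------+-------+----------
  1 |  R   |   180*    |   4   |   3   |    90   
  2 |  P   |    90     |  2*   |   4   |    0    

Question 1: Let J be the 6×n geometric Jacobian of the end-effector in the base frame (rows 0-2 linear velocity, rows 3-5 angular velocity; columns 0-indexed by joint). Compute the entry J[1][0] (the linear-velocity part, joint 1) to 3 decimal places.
axis z_0 = ẑ; lever o_n−o_0 = (-3.0000,2.0000,8.0000)
cross product → J_v[:, 0] = (-2.0000,-3.0000,0.0000)
J_ω[:, 0] = z_0
entry J[1][0] = -3.0000

-3.000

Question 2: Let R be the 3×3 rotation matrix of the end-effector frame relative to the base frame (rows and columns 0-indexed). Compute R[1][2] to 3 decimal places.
1.000

End-effector z-axis (col 2 of R) = (0.0000,1.0000,0.0000)
R[1][2] = 1.0000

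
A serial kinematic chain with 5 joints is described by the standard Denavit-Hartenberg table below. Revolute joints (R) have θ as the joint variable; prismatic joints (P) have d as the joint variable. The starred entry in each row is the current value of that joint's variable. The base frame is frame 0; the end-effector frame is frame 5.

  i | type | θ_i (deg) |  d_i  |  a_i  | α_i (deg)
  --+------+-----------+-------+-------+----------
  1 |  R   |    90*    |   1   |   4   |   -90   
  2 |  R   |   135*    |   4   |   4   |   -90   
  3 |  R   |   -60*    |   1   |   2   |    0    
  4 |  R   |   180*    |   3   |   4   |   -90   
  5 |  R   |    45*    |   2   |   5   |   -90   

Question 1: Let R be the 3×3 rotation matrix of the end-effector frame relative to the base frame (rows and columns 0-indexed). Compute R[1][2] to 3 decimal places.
End-effector z-axis (col 2 of R) = (-0.6124,0.2500,-0.7500)
R[1][2] = 0.2500

0.250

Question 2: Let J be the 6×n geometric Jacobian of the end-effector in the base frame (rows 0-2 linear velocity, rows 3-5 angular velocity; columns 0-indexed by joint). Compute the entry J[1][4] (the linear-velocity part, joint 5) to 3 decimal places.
axis z_4 = (-0.5000,0.6124,0.6124); lever o_n−o_4 = (2.0619,4.9747,-0.0253)
cross product → J_v[:, 4] = (-3.0619,1.2500,-3.7500)
J_ω[:, 4] = z_4
entry J[1][4] = 1.2500

1.250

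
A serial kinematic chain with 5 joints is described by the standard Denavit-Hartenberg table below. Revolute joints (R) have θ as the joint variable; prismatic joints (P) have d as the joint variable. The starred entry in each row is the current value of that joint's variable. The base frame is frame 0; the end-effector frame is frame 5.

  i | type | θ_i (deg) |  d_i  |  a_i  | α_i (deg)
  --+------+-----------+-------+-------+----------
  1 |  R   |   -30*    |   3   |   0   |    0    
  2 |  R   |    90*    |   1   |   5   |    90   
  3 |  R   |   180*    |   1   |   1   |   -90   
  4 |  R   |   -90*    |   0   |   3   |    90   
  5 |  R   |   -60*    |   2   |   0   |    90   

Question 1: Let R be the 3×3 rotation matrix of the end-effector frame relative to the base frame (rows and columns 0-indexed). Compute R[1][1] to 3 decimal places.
0.866

End-effector y-axis (col 1 of R) = (0.5000,0.8660,-0.0000)
R[1][1] = 0.8660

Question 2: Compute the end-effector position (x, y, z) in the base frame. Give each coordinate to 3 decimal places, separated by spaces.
6.464 3.196 4.000

after link 1: o_1 = (0.0000, 0.0000, 3.0000)
after link 2: o_2 = (2.5000, 4.3301, 4.0000)
after link 3: o_3 = (2.8660, 2.9641, 4.0000)
after link 4: o_4 = (5.4641, 1.4641, 4.0000)
after link 5: o_5 = (6.4641, 3.1962, 4.0000)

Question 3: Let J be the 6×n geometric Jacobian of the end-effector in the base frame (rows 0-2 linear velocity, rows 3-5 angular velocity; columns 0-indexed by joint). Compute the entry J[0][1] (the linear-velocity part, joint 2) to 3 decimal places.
-3.196

axis z_1 = (0.0000,0.0000,1.0000); lever o_n−o_1 = (6.4641,3.1962,1.0000)
cross product → J_v[:, 1] = (-3.1962,6.4641,0.0000)
J_ω[:, 1] = z_1
entry J[0][1] = -3.1962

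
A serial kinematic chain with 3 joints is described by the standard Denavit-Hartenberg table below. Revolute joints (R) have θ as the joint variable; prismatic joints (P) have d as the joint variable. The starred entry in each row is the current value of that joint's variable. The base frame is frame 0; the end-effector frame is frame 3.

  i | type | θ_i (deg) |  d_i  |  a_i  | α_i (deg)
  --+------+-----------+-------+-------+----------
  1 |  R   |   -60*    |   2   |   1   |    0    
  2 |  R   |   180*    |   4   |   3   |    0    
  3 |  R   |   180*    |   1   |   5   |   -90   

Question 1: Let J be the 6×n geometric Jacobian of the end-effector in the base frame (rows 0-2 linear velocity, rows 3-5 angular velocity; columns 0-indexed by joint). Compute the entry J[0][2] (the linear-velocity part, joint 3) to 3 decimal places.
4.330

axis z_2 = (0.0000,0.0000,1.0000); lever o_n−o_2 = (2.5000,-4.3301,1.0000)
cross product → J_v[:, 2] = (4.3301,2.5000,-0.0000)
J_ω[:, 2] = z_2
entry J[0][2] = 4.3301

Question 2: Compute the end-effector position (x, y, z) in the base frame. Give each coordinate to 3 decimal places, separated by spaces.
1.500 -2.598 7.000

after link 1: o_1 = (0.5000, -0.8660, 2.0000)
after link 2: o_2 = (-1.0000, 1.7321, 6.0000)
after link 3: o_3 = (1.5000, -2.5981, 7.0000)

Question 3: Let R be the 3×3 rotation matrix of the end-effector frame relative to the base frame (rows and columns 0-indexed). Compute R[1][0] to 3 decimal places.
-0.866

End-effector x-axis (col 0 of R) = (0.5000,-0.8660,0.0000)
R[1][0] = -0.8660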